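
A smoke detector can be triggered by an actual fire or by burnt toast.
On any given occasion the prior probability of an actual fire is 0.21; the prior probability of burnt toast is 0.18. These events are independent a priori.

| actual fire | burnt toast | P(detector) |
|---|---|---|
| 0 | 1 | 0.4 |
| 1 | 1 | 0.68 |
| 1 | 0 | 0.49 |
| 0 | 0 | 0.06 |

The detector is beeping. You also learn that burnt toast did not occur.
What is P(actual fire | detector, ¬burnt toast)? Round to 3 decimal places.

P(actual fire | detector, ¬burnt toast) ≈ 0.685

By total probability over both values of actual fire:
  P(detector | ¬burnt toast) = 0.06*0.79 + 0.49*0.21
        = 0.047400 + 0.102900 = 0.150300
Configurations with actual fire contribute 0.102900, so
  P(actual fire | detector, ¬burnt toast) = 0.102900 / 0.150300 ≈ 0.685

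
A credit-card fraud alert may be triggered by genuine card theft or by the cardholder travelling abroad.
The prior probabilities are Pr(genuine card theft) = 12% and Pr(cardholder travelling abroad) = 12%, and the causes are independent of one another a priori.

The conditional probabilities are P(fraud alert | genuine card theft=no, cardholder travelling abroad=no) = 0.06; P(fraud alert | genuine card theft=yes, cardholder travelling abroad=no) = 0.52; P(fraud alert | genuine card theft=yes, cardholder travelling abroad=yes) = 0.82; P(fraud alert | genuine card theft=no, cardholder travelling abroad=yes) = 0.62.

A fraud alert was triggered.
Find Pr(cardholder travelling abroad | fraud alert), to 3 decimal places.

Pr(cardholder travelling abroad | fraud alert) ≈ 0.433

Sum P(fraud alert|·) weighted by the priors over the 4 (genuine card theft, cardholder travelling abroad) configurations:
  P(fraud alert) = 0.06*0.88*0.88 + 0.62*0.88*0.12 + 0.52*0.12*0.88 + 0.82*0.12*0.12
        = 0.046464 + 0.065472 + 0.054912 + 0.011808 = 0.178656
The terms with cardholder travelling abroad present sum to 0.077280, so
  P(cardholder travelling abroad | fraud alert) = 0.077280 / 0.178656 ≈ 0.433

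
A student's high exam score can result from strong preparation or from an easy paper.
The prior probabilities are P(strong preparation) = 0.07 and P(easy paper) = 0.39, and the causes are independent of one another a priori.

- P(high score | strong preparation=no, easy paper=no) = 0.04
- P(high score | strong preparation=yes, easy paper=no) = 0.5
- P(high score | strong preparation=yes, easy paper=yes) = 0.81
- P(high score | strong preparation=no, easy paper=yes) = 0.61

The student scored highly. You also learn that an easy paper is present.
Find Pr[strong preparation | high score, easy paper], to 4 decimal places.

P(high score | easy paper) = 0.61×0.93 + 0.81×0.07 = 0.567300 + 0.056700 = 0.624000
Restricting to configurations with strong preparation present: 0.81×0.07 = 0.056700.
So P(strong preparation | high score, easy paper) = 0.056700/0.624000 ≈ 0.0909.

Pr[strong preparation | high score, easy paper] ≈ 0.0909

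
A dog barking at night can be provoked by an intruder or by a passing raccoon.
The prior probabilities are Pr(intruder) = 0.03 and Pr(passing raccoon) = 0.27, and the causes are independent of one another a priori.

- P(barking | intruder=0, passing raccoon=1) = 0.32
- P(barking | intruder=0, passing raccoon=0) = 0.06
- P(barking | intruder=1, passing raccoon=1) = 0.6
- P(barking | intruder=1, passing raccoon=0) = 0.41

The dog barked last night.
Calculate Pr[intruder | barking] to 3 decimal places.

P(barking) = 0.06*0.97*0.73 + 0.32*0.97*0.27 + 0.41*0.03*0.73 + 0.6*0.03*0.27 = 0.042486 + 0.083808 + 0.008979 + 0.004860 = 0.140133
Restricting to configurations with intruder present: 0.008979 + 0.004860 = 0.013839.
Hence the posterior is 0.013839/0.140133 ≈ 0.099.

Pr[intruder | barking] ≈ 0.099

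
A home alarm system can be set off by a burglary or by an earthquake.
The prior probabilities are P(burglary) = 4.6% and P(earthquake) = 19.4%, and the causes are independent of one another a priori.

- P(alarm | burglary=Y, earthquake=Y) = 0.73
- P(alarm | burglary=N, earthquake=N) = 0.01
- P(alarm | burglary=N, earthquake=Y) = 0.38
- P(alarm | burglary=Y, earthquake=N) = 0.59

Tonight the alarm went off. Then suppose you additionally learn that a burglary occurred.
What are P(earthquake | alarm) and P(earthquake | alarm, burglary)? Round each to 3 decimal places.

P(alarm) = 0.01*0.954*0.806 + 0.38*0.954*0.194 + 0.59*0.046*0.806 + 0.73*0.046*0.194 = 0.007689 + 0.070329 + 0.021875 + 0.006515 = 0.106408
Of this, 0.076844 comes from 0.070329 + 0.006515 (the earthquake=true cases).
So P(earthquake | alarm) = 0.076844/0.106408 ≈ 0.722.

Now condition on the additional information:
For the numerator, keep only earthquake=true terms: 0.73·0.194 = 0.141620
The normalizing constant is 0.59·0.806 + 0.73·0.194 = 0.617160
P(earthquake | alarm, burglary) = 0.141620/0.617160 ≈ 0.229
The drop from 0.722 to 0.229 is the explaining-away (discounting) effect.

P(earthquake | alarm) ≈ 0.722; P(earthquake | alarm, burglary) ≈ 0.229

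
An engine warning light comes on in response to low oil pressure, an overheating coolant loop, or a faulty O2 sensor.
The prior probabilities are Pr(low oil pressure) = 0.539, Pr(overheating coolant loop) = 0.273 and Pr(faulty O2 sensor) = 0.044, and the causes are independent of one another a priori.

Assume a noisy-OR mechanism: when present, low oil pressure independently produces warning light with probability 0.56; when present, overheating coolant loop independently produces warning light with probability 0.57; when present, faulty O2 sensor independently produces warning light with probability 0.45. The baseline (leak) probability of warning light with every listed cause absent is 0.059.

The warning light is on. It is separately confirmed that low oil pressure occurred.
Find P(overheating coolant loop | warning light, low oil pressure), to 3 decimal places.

Under noisy-OR, P(warning light | causes) = 1 − (1−0.059)·∏(1−qᵢ) over the active causes.
By total probability over the 4 (overheating coolant loop, faulty O2 sensor) configurations:
  P(warning light | low oil pressure) = 0.58596·0.727·0.956 + 0.772278·0.727·0.044 + 0.821963·0.273·0.956 + 0.90208·0.273·0.044
        = 0.407249 + 0.024704 + 0.214522 + 0.010836 = 0.657311
The terms with overheating coolant loop present sum to 0.225358, so
  P(overheating coolant loop | warning light, low oil pressure) = 0.225358 / 0.657311 ≈ 0.343

P(overheating coolant loop | warning light, low oil pressure) ≈ 0.343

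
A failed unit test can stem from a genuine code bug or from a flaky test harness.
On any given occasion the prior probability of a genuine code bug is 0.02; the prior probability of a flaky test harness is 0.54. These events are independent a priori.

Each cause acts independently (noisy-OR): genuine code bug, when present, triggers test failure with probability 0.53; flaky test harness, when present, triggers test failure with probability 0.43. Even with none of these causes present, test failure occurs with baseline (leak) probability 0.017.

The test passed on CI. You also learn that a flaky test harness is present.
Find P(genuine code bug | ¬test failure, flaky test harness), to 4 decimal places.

P(genuine code bug | ¬test failure, flaky test harness) ≈ 0.0095

Under noisy-OR, P(test failure | causes) = 1 − (1−0.017)·∏(1−qᵢ) over the active causes.
P(¬test failure | flaky test harness) = 0.56031*0.98 + 0.263346*0.02 = 0.549104 + 0.005267 = 0.554371
Restricting to configurations with genuine code bug present: 0.263346*0.02 = 0.005267.
Hence the posterior is 0.005267/0.554371 ≈ 0.0095.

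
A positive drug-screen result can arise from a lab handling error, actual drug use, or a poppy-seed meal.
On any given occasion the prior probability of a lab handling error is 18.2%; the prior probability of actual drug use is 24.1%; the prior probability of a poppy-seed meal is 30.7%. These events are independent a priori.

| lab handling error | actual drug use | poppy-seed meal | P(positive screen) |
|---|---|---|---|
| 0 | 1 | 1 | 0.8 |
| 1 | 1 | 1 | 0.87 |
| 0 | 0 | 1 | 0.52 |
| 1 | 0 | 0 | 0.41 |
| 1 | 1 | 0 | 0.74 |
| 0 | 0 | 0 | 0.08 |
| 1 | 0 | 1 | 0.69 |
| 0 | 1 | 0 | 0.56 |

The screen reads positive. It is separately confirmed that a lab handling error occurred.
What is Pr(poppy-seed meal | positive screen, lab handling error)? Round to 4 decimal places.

Pr(poppy-seed meal | positive screen, lab handling error) ≈ 0.3989

Numerator (weight on configurations with poppy-seed meal): 0.160779 + 0.064369 = 0.225148
Denominator P(positive screen | lab handling error): 0.41×0.759×0.693 + 0.69×0.759×0.307 + 0.74×0.241×0.693 + 0.87×0.241×0.307 = 0.564393
Posterior = 0.225148 / 0.564393 ≈ 0.3989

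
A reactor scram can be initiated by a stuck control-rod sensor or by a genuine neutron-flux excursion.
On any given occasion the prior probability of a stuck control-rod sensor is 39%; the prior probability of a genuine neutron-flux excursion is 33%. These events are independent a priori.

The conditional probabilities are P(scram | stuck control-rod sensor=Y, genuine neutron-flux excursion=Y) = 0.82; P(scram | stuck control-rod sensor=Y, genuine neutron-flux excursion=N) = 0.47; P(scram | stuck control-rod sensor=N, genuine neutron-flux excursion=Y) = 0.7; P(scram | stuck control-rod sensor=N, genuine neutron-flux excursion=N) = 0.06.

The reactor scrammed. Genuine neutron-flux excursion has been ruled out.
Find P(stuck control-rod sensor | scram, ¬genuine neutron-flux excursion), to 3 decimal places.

Numerator (weight on configurations with stuck control-rod sensor): 0.47·0.39 = 0.183300
The normalizing constant is 0.06·0.61 + 0.47·0.39 = 0.219900
Posterior = 0.183300 / 0.219900 ≈ 0.834

P(stuck control-rod sensor | scram, ¬genuine neutron-flux excursion) ≈ 0.834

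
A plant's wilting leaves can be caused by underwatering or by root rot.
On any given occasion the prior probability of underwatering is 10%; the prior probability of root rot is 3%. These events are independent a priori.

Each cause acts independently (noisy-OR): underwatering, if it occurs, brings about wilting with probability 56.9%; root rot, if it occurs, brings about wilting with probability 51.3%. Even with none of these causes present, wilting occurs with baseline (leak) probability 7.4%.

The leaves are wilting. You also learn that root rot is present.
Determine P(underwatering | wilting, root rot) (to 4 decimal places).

Under noisy-OR, P(wilting | causes) = 1 − (1−0.074)·∏(1−qᵢ) over the active causes.
Numerator (weight on configurations with underwatering): 0.805635·0.1 = 0.080564
Denominator P(wilting | root rot): 0.549038·0.9 + 0.805635·0.1 = 0.574698
Posterior = 0.080564 / 0.574698 ≈ 0.1402

P(underwatering | wilting, root rot) ≈ 0.1402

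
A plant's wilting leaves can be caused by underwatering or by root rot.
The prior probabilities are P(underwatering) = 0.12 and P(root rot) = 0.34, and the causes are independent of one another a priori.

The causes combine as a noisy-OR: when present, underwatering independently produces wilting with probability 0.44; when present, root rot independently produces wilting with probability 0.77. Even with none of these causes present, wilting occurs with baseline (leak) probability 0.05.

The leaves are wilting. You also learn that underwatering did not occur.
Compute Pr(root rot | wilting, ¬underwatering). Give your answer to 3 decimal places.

Pr(root rot | wilting, ¬underwatering) ≈ 0.890

Under noisy-OR, P(wilting | causes) = 1 − (1−0.05)·∏(1−qᵢ) over the active causes.
For the numerator, keep only root rot=true terms: 0.7815×0.34 = 0.265710
The normalizing constant is 0.05×0.66 + 0.7815×0.34 = 0.298710
P(root rot | wilting, ¬underwatering) = 0.265710/0.298710 ≈ 0.890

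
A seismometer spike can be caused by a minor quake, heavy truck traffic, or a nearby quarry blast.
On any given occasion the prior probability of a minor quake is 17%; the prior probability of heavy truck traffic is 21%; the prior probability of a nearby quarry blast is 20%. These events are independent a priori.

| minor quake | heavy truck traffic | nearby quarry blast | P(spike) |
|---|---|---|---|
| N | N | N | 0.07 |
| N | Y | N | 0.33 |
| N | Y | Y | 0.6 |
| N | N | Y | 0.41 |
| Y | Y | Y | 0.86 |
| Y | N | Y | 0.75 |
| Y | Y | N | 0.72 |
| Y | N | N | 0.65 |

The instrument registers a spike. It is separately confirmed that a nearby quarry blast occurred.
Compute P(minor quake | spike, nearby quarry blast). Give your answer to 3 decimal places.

P(minor quake | spike, nearby quarry blast) ≈ 0.260

By total probability over the 4 (minor quake, heavy truck traffic) configurations:
  P(spike | nearby quarry blast) = 0.41*0.83*0.79 + 0.6*0.83*0.21 + 0.75*0.17*0.79 + 0.86*0.17*0.21
        = 0.268837 + 0.104580 + 0.100725 + 0.030702 = 0.504844
The terms with minor quake present sum to 0.131427, so
  P(minor quake | spike, nearby quarry blast) = 0.131427 / 0.504844 ≈ 0.260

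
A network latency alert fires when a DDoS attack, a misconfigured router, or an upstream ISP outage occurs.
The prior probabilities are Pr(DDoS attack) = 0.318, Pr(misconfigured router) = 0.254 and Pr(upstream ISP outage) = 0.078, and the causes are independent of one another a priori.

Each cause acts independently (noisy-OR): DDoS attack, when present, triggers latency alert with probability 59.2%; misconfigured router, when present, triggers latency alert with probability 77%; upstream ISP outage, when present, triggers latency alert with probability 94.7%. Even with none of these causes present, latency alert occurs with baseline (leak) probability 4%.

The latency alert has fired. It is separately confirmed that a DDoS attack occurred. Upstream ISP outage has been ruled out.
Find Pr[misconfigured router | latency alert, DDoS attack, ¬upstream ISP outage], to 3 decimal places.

Under noisy-OR, P(latency alert | causes) = 1 − (1−0.04)·∏(1−qᵢ) over the active causes.
Numerator (weight on configurations with misconfigured router): 0.909914*0.254 = 0.231118
Normalizer over all consistent configurations: 0.60832*0.746 + 0.909914*0.254 = 0.684925
Posterior = 0.231118 / 0.684925 ≈ 0.337

Pr[misconfigured router | latency alert, DDoS attack, ¬upstream ISP outage] ≈ 0.337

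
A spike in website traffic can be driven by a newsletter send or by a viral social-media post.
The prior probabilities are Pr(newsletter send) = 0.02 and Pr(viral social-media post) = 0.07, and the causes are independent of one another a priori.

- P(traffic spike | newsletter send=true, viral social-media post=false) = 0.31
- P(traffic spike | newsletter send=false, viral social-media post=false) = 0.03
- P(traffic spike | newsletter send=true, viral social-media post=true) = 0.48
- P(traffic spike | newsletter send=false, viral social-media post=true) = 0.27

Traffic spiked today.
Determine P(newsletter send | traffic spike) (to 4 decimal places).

Sum P(traffic spike|·) weighted by the priors over the 4 (newsletter send, viral social-media post) configurations:
  P(traffic spike) = 0.03·0.98·0.93 + 0.27·0.98·0.07 + 0.31·0.02·0.93 + 0.48·0.02·0.07
        = 0.027342 + 0.018522 + 0.005766 + 0.000672 = 0.052302
The terms with newsletter send present sum to 0.006438, so
  P(newsletter send | traffic spike) = 0.006438 / 0.052302 ≈ 0.1231

P(newsletter send | traffic spike) ≈ 0.1231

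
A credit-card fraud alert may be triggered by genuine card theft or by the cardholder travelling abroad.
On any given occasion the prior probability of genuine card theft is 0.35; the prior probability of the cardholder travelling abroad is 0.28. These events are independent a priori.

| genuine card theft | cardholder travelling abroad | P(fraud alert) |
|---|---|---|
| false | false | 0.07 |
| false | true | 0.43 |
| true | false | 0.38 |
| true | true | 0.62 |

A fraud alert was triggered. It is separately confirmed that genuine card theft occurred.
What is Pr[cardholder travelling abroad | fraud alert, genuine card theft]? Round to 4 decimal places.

Pr[cardholder travelling abroad | fraud alert, genuine card theft] ≈ 0.3882

For the numerator, keep only cardholder travelling abroad=true terms: 0.62*0.28 = 0.173600
Normalizer over all consistent configurations: 0.38*0.72 + 0.62*0.28 = 0.447200
P(cardholder travelling abroad | fraud alert, genuine card theft) = 0.173600/0.447200 ≈ 0.3882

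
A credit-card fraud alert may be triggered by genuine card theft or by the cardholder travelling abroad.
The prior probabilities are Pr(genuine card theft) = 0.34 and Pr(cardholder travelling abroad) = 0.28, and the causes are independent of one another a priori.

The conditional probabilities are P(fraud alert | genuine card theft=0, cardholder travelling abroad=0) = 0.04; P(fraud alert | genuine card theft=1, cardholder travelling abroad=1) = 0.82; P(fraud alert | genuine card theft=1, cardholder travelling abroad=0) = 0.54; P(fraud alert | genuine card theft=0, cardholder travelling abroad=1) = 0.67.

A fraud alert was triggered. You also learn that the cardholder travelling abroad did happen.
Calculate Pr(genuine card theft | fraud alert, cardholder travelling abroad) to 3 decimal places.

Pr(genuine card theft | fraud alert, cardholder travelling abroad) ≈ 0.387

P(fraud alert | cardholder travelling abroad) = 0.67·0.66 + 0.82·0.34 = 0.442200 + 0.278800 = 0.721000
The genuine card theft-present share is 0.82·0.34 = 0.278800.
So P(genuine card theft | fraud alert, cardholder travelling abroad) = 0.278800/0.721000 ≈ 0.387.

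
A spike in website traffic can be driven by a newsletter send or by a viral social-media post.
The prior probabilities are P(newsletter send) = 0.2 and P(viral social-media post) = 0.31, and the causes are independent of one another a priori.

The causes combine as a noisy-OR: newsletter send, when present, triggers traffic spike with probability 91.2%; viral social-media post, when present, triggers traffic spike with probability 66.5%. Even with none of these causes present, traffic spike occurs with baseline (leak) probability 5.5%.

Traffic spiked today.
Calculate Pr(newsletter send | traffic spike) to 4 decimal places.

Pr(newsletter send | traffic spike) ≈ 0.4831

Under noisy-OR, P(traffic spike | causes) = 1 − (1−0.055)·∏(1−qᵢ) over the active causes.
Enumerate the 4 (newsletter send, viral social-media post) configurations and weight by the priors:
  P(traffic spike) = 0.055×0.8×0.69 + 0.683425×0.8×0.31 + 0.91684×0.2×0.69 + 0.972141×0.2×0.31
        = 0.030360 + 0.169489 + 0.126524 + 0.060273 = 0.386646
Configurations with newsletter send contribute 0.186797, so
  P(newsletter send | traffic spike) = 0.186797 / 0.386646 ≈ 0.4831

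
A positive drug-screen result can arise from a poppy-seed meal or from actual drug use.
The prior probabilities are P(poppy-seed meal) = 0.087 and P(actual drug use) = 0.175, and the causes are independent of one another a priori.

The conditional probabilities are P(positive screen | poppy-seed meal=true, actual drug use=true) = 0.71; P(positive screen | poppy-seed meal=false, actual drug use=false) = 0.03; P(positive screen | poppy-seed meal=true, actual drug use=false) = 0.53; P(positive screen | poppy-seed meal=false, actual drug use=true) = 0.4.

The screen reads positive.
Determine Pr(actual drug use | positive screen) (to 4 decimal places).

Pr(actual drug use | positive screen) ≈ 0.5520

P(positive screen) = 0.03·0.913·0.825 + 0.4·0.913·0.175 + 0.53·0.087·0.825 + 0.71·0.087·0.175 = 0.022597 + 0.063910 + 0.038041 + 0.010810 = 0.135358
Restricting to configurations with actual drug use present: 0.063910 + 0.010810 = 0.074720.
Hence the posterior is 0.074720/0.135358 ≈ 0.5520.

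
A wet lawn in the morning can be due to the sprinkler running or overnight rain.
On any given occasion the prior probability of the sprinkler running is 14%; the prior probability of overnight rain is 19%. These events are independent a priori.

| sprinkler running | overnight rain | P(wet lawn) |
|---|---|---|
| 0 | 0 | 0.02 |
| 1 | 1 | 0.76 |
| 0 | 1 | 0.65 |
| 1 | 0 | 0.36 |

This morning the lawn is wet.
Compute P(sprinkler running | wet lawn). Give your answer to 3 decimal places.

P(wet lawn) = 0.02*0.86*0.81 + 0.65*0.86*0.19 + 0.36*0.14*0.81 + 0.76*0.14*0.19 = 0.013932 + 0.106210 + 0.040824 + 0.020216 = 0.181182
Of this, 0.061040 comes from 0.040824 + 0.020216 (the sprinkler running=true cases).
P(sprinkler running | wet lawn) = 0.061040 / 0.181182 ≈ 0.337

P(sprinkler running | wet lawn) ≈ 0.337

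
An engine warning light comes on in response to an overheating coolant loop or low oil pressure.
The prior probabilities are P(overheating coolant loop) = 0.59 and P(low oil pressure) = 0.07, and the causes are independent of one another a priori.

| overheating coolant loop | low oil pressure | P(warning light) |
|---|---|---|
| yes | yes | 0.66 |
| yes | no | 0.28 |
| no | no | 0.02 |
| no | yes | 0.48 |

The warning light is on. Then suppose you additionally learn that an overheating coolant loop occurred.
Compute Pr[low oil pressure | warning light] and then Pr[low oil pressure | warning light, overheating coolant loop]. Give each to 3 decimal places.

Pr[low oil pressure | warning light] ≈ 0.203; Pr[low oil pressure | warning light, overheating coolant loop] ≈ 0.151

Enumerate the 4 (overheating coolant loop, low oil pressure) configurations and weight by the priors:
  P(warning light) = 0.02*0.41*0.93 + 0.48*0.41*0.07 + 0.28*0.59*0.93 + 0.66*0.59*0.07
        = 0.007626 + 0.013776 + 0.153636 + 0.027258 = 0.202296
Configurations with low oil pressure contribute 0.041034, so
  P(low oil pressure | warning light) = 0.041034 / 0.202296 ≈ 0.203

With the extra evidence:
Weight on low oil pressure=true, given the evidence: 0.66×0.07 = 0.046200
The normalizing constant is 0.28×0.93 + 0.66×0.07 = 0.306600
P(low oil pressure | warning light, overheating coolant loop) = 0.046200/0.306600 ≈ 0.151
— overheating coolant loop explains away the evidence for low oil pressure.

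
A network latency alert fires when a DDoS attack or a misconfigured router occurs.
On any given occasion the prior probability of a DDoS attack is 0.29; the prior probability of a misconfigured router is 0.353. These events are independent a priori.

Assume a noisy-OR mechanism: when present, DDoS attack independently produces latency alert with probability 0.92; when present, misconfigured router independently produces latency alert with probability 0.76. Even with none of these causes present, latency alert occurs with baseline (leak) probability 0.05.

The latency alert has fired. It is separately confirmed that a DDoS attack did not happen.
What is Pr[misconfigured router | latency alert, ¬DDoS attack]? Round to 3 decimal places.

Pr[misconfigured router | latency alert, ¬DDoS attack] ≈ 0.894

Under noisy-OR, P(latency alert | causes) = 1 − (1−0.05)·∏(1−qᵢ) over the active causes.
P(latency alert | ¬DDoS attack) = 0.05×0.647 + 0.772×0.353 = 0.032350 + 0.272516 = 0.304866
The misconfigured router-present share is 0.772×0.353 = 0.272516.
So P(misconfigured router | latency alert, ¬DDoS attack) = 0.272516/0.304866 ≈ 0.894.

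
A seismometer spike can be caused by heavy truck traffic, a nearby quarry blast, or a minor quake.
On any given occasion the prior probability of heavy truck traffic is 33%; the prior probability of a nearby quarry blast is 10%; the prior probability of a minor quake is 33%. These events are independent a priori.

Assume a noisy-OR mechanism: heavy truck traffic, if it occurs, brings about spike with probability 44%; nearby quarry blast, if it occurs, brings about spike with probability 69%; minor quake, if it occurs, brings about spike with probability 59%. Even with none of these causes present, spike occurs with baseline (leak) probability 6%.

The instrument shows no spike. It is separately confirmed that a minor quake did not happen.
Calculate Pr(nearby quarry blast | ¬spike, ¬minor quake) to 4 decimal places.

Pr(nearby quarry blast | ¬spike, ¬minor quake) ≈ 0.0333

Under noisy-OR, P(spike | causes) = 1 − (1−0.06)·∏(1−qᵢ) over the active causes.
Enumerate the 4 (heavy truck traffic, nearby quarry blast) configurations and weight by the priors:
  P(¬spike | ¬minor quake) = 0.94×0.67×0.9 + 0.2914×0.67×0.1 + 0.5264×0.33×0.9 + 0.163184×0.33×0.1
        = 0.566820 + 0.019524 + 0.156341 + 0.005385 = 0.748070
Keeping only the nearby quarry blast-present terms gives 0.024909, so
  P(nearby quarry blast | ¬spike, ¬minor quake) = 0.024909 / 0.748070 ≈ 0.0333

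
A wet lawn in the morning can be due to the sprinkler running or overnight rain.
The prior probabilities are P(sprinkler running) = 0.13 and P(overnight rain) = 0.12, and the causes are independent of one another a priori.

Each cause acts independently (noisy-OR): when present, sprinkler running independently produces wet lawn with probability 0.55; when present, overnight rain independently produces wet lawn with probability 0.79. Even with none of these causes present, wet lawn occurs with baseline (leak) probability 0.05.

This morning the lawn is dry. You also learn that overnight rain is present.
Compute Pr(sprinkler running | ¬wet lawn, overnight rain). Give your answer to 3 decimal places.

Under noisy-OR, P(wet lawn | causes) = 1 − (1−0.05)·∏(1−qᵢ) over the active causes.
P(¬wet lawn | overnight rain) = 0.1995*0.87 + 0.089775*0.13 = 0.173565 + 0.011671 = 0.185236
Of this, 0.011671 comes from 0.089775*0.13 (the sprinkler running=true cases).
P(sprinkler running | ¬wet lawn, overnight rain) = 0.011671 / 0.185236 ≈ 0.063

Pr(sprinkler running | ¬wet lawn, overnight rain) ≈ 0.063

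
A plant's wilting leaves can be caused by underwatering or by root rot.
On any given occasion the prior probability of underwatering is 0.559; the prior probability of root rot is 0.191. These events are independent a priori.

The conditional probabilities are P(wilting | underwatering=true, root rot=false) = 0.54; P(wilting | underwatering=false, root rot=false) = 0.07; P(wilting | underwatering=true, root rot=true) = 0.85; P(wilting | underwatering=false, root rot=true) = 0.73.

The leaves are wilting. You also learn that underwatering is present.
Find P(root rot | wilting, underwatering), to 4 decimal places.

P(root rot | wilting, underwatering) ≈ 0.2709

Numerator (weight on configurations with root rot): 0.85×0.191 = 0.162350
Denominator P(wilting | underwatering): 0.54×0.809 + 0.85×0.191 = 0.599210
P(root rot | wilting, underwatering) = 0.162350/0.599210 ≈ 0.2709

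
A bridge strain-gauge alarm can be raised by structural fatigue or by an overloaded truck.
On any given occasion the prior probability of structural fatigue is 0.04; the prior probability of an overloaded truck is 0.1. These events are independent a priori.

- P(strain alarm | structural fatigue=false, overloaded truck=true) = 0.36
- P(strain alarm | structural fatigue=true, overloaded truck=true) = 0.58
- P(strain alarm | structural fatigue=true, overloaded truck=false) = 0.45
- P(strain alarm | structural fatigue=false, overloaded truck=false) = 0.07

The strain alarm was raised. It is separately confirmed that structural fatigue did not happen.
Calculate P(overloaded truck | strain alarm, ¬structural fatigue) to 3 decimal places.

Sum P(strain alarm|·) weighted by the priors over both values of overloaded truck:
  P(strain alarm | ¬structural fatigue) = 0.07*0.9 + 0.36*0.1
        = 0.063000 + 0.036000 = 0.099000
Configurations with overloaded truck contribute 0.036000, so
  P(overloaded truck | strain alarm, ¬structural fatigue) = 0.036000 / 0.099000 ≈ 0.364

P(overloaded truck | strain alarm, ¬structural fatigue) ≈ 0.364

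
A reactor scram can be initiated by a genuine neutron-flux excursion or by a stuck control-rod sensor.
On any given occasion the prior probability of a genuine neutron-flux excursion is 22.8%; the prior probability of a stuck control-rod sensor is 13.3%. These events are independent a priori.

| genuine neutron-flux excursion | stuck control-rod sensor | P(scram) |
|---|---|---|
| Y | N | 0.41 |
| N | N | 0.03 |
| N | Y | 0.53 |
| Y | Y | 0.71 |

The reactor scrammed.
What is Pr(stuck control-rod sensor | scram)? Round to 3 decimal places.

Enumerate the 4 (genuine neutron-flux excursion, stuck control-rod sensor) configurations and weight by the priors:
  P(scram) = 0.03·0.772·0.867 + 0.53·0.772·0.133 + 0.41·0.228·0.867 + 0.71·0.228·0.133
        = 0.020080 + 0.054418 + 0.081047 + 0.021530 = 0.177075
Configurations with stuck control-rod sensor contribute 0.075948, so
  P(stuck control-rod sensor | scram) = 0.075948 / 0.177075 ≈ 0.429

Pr(stuck control-rod sensor | scram) ≈ 0.429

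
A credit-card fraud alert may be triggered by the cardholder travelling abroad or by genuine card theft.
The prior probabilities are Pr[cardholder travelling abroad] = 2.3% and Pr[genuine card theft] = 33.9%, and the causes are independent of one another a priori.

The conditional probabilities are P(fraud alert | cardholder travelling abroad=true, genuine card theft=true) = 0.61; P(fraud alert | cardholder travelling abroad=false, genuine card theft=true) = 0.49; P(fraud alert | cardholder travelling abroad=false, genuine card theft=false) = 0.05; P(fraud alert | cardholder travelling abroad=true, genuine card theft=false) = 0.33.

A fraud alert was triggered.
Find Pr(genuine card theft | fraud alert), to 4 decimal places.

Sum P(fraud alert|·) weighted by the priors over the 4 (cardholder travelling abroad, genuine card theft) configurations:
  P(fraud alert) = 0.05·0.977·0.661 + 0.49·0.977·0.339 + 0.33·0.023·0.661 + 0.61·0.023·0.339
        = 0.032290 + 0.162289 + 0.005017 + 0.004756 = 0.204352
Keeping only the genuine card theft-present terms gives 0.167045, so
  P(genuine card theft | fraud alert) = 0.167045 / 0.204352 ≈ 0.8174

Pr(genuine card theft | fraud alert) ≈ 0.8174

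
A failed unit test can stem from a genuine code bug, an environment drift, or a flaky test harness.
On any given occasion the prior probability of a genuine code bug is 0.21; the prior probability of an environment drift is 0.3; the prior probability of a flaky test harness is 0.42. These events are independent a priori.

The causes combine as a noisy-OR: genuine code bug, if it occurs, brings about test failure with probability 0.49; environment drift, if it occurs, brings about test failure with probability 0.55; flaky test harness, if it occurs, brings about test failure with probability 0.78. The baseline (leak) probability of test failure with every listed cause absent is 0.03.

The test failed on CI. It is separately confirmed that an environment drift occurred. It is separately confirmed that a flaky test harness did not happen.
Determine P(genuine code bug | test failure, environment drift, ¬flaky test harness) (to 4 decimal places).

Under noisy-OR, P(test failure | causes) = 1 − (1−0.03)·∏(1−qᵢ) over the active causes.
Weight on genuine code bug=true, given the evidence: 0.777385×0.21 = 0.163251
Normalizer over all consistent configurations: 0.5635×0.79 + 0.777385×0.21 = 0.608416
P(genuine code bug | test failure, environment drift, ¬flaky test harness) = 0.163251/0.608416 ≈ 0.2683

P(genuine code bug | test failure, environment drift, ¬flaky test harness) ≈ 0.2683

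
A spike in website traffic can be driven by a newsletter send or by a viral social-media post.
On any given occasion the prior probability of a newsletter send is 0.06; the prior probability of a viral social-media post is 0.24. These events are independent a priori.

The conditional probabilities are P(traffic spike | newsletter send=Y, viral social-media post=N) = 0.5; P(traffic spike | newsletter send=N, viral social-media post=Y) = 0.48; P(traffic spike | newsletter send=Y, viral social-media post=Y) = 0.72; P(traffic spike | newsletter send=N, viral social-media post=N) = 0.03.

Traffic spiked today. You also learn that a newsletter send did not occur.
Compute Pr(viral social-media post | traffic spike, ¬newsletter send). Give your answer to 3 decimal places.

Numerator (weight on configurations with viral social-media post): 0.48·0.24 = 0.115200
Denominator P(traffic spike | ¬newsletter send): 0.03·0.76 + 0.48·0.24 = 0.138000
P(viral social-media post | traffic spike, ¬newsletter send) = 0.115200/0.138000 ≈ 0.835

Pr(viral social-media post | traffic spike, ¬newsletter send) ≈ 0.835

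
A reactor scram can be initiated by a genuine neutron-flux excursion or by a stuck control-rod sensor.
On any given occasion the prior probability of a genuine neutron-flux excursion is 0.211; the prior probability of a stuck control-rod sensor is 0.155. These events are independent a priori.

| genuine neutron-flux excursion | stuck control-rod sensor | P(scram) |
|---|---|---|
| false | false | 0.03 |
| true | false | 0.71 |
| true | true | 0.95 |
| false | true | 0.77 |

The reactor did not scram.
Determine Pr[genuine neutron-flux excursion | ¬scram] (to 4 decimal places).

Weight on genuine neutron-flux excursion=true, given the evidence: 0.051706 + 0.001635 = 0.053341
Denominator P(¬scram): 0.97·0.789·0.845 + 0.23·0.789·0.155 + 0.29·0.211·0.845 + 0.05·0.211·0.155 = 0.728173
Posterior = 0.053341 / 0.728173 ≈ 0.0733

Pr[genuine neutron-flux excursion | ¬scram] ≈ 0.0733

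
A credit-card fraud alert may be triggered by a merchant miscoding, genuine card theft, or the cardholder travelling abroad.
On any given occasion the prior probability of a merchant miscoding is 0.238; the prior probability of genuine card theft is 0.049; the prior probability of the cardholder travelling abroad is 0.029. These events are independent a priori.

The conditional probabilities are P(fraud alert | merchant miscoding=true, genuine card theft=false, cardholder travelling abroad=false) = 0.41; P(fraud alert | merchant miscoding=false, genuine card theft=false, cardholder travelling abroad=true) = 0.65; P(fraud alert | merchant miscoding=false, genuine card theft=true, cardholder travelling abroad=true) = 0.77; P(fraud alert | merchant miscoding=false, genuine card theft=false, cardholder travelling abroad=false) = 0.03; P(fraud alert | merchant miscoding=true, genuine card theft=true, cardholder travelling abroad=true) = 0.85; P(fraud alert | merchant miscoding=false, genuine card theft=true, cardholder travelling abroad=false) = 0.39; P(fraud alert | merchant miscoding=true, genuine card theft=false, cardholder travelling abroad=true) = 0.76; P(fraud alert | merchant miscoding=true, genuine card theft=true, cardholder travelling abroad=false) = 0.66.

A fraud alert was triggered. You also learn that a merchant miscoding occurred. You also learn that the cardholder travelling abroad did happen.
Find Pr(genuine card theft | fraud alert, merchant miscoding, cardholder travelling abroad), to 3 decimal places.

By total probability over both values of genuine card theft:
  P(fraud alert | merchant miscoding, cardholder travelling abroad) = 0.76·0.951 + 0.85·0.049
        = 0.722760 + 0.041650 = 0.764410
Keeping only the genuine card theft-present terms gives 0.041650, so
  P(genuine card theft | fraud alert, merchant miscoding, cardholder travelling abroad) = 0.041650 / 0.764410 ≈ 0.054

Pr(genuine card theft | fraud alert, merchant miscoding, cardholder travelling abroad) ≈ 0.054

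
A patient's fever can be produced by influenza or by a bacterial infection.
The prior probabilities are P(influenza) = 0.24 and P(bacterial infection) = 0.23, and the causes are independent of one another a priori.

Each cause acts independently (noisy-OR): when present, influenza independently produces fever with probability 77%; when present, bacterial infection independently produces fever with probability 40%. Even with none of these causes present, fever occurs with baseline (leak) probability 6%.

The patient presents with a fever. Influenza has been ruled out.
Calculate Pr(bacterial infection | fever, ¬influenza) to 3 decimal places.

Pr(bacterial infection | fever, ¬influenza) ≈ 0.685

Under noisy-OR, P(fever | causes) = 1 − (1−0.06)·∏(1−qᵢ) over the active causes.
By total probability over both values of bacterial infection:
  P(fever | ¬influenza) = 0.06·0.77 + 0.436·0.23
        = 0.046200 + 0.100280 = 0.146480
The terms with bacterial infection present sum to 0.100280, so
  P(bacterial infection | fever, ¬influenza) = 0.100280 / 0.146480 ≈ 0.685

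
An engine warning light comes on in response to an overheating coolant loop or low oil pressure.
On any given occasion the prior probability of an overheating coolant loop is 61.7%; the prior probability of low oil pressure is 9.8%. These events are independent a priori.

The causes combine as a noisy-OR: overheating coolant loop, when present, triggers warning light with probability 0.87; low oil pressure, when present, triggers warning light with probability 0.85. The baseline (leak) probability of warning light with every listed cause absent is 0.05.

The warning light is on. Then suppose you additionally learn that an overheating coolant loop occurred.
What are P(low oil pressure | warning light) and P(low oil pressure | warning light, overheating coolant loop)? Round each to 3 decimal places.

P(low oil pressure | warning light) ≈ 0.153; P(low oil pressure | warning light, overheating coolant loop) ≈ 0.108

Under noisy-OR, P(warning light | causes) = 1 − (1−0.05)·∏(1−qᵢ) over the active causes.
P(warning light) = 0.05*0.383*0.902 + 0.8575*0.383*0.098 + 0.8765*0.617*0.902 + 0.981475*0.617*0.098 = 0.017273 + 0.032185 + 0.487802 + 0.059346 = 0.596606
Of this, 0.091531 comes from 0.032185 + 0.059346 (the low oil pressure=true cases).
P(low oil pressure | warning light) = 0.091531 / 0.596606 ≈ 0.153

Now condition on the additional information:
Numerator (weight on configurations with low oil pressure): 0.981475·0.098 = 0.096185
Denominator P(warning light | overheating coolant loop): 0.8765·0.902 + 0.981475·0.098 = 0.886788
P(low oil pressure | warning light, overheating coolant loop) = 0.096185/0.886788 ≈ 0.108
This is intercausal reasoning (explaining away): once overheating coolant loop accounts for the warning light, low oil pressure becomes less likely.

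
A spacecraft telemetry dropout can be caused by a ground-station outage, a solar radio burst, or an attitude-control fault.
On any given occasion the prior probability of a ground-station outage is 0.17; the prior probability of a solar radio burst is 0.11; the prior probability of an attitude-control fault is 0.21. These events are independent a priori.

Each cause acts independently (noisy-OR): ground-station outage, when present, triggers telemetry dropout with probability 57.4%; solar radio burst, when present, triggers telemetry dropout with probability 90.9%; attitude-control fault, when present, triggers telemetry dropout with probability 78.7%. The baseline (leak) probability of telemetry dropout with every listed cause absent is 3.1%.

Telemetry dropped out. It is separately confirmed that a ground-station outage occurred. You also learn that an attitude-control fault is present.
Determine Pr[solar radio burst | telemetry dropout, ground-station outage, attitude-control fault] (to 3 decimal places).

Pr[solar radio burst | telemetry dropout, ground-station outage, attitude-control fault] ≈ 0.118

Under noisy-OR, P(telemetry dropout | causes) = 1 − (1−0.031)·∏(1−qᵢ) over the active causes.
Sum P(telemetry dropout|·) weighted by the priors over both values of solar radio burst:
  P(telemetry dropout | ground-station outage, attitude-control fault) = 0.912075·0.89 + 0.991999·0.11
        = 0.811747 + 0.109120 = 0.920867
Keeping only the solar radio burst-present terms gives 0.109120, so
  P(solar radio burst | telemetry dropout, ground-station outage, attitude-control fault) = 0.109120 / 0.920867 ≈ 0.118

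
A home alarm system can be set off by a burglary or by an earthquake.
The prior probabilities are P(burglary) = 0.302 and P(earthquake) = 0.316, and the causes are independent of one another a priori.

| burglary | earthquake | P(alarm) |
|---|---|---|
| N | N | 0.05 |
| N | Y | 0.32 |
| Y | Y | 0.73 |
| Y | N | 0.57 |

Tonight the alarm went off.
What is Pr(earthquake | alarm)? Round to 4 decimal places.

Pr(earthquake | alarm) ≈ 0.4976

Sum P(alarm|·) weighted by the priors over the 4 (burglary, earthquake) configurations:
  P(alarm) = 0.05*0.698*0.684 + 0.32*0.698*0.316 + 0.57*0.302*0.684 + 0.73*0.302*0.316
        = 0.023872 + 0.070582 + 0.117744 + 0.069665 = 0.281863
Keeping only the earthquake-present terms gives 0.140247, so
  P(earthquake | alarm) = 0.140247 / 0.281863 ≈ 0.4976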